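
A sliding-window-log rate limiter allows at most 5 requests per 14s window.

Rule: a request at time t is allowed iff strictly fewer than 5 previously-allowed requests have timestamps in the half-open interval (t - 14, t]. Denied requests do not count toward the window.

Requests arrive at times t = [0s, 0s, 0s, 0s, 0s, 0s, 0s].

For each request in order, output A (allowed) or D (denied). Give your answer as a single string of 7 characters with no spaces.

Tracking allowed requests in the window:
  req#1 t=0s: ALLOW
  req#2 t=0s: ALLOW
  req#3 t=0s: ALLOW
  req#4 t=0s: ALLOW
  req#5 t=0s: ALLOW
  req#6 t=0s: DENY
  req#7 t=0s: DENY

Answer: AAAAADD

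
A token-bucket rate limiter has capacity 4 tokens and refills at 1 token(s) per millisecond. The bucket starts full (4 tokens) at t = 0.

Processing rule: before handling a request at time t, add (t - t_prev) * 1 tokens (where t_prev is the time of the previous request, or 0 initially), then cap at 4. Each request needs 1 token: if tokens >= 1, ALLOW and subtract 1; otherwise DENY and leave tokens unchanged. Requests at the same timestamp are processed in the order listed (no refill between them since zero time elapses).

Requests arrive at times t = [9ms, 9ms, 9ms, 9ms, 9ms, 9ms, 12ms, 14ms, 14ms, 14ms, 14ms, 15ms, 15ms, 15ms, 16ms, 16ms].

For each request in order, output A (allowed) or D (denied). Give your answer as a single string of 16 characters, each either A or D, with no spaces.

Answer: AAAADDAAAAAADDAD

Derivation:
Simulating step by step:
  req#1 t=9ms: ALLOW
  req#2 t=9ms: ALLOW
  req#3 t=9ms: ALLOW
  req#4 t=9ms: ALLOW
  req#5 t=9ms: DENY
  req#6 t=9ms: DENY
  req#7 t=12ms: ALLOW
  req#8 t=14ms: ALLOW
  req#9 t=14ms: ALLOW
  req#10 t=14ms: ALLOW
  req#11 t=14ms: ALLOW
  req#12 t=15ms: ALLOW
  req#13 t=15ms: DENY
  req#14 t=15ms: DENY
  req#15 t=16ms: ALLOW
  req#16 t=16ms: DENY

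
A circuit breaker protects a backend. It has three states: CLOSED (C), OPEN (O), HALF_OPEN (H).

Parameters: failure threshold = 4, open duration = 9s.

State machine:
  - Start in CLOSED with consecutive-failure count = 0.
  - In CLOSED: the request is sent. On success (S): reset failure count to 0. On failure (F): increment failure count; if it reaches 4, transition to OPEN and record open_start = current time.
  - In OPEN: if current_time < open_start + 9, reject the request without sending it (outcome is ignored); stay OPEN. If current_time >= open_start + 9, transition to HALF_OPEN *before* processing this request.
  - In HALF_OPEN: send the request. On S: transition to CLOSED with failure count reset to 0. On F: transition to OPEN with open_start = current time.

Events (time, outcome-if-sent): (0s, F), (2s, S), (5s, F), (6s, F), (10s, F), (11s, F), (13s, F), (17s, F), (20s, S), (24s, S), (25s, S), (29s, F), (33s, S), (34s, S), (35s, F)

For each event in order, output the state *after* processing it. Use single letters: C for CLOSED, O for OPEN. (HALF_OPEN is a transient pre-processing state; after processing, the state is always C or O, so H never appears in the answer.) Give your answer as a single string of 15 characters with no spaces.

State after each event:
  event#1 t=0s outcome=F: state=CLOSED
  event#2 t=2s outcome=S: state=CLOSED
  event#3 t=5s outcome=F: state=CLOSED
  event#4 t=6s outcome=F: state=CLOSED
  event#5 t=10s outcome=F: state=CLOSED
  event#6 t=11s outcome=F: state=OPEN
  event#7 t=13s outcome=F: state=OPEN
  event#8 t=17s outcome=F: state=OPEN
  event#9 t=20s outcome=S: state=CLOSED
  event#10 t=24s outcome=S: state=CLOSED
  event#11 t=25s outcome=S: state=CLOSED
  event#12 t=29s outcome=F: state=CLOSED
  event#13 t=33s outcome=S: state=CLOSED
  event#14 t=34s outcome=S: state=CLOSED
  event#15 t=35s outcome=F: state=CLOSED

Answer: CCCCCOOOCCCCCCC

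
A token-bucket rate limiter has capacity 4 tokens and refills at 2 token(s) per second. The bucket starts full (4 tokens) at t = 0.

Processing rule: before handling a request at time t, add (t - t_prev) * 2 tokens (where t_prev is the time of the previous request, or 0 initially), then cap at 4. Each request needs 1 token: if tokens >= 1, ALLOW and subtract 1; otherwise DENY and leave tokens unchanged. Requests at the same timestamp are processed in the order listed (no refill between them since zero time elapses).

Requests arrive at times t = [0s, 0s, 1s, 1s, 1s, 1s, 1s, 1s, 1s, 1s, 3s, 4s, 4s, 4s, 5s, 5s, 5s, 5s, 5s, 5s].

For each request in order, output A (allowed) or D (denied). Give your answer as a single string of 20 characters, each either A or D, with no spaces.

Simulating step by step:
  req#1 t=0s: ALLOW
  req#2 t=0s: ALLOW
  req#3 t=1s: ALLOW
  req#4 t=1s: ALLOW
  req#5 t=1s: ALLOW
  req#6 t=1s: ALLOW
  req#7 t=1s: DENY
  req#8 t=1s: DENY
  req#9 t=1s: DENY
  req#10 t=1s: DENY
  req#11 t=3s: ALLOW
  req#12 t=4s: ALLOW
  req#13 t=4s: ALLOW
  req#14 t=4s: ALLOW
  req#15 t=5s: ALLOW
  req#16 t=5s: ALLOW
  req#17 t=5s: ALLOW
  req#18 t=5s: DENY
  req#19 t=5s: DENY
  req#20 t=5s: DENY

Answer: AAAAAADDDDAAAAAAADDD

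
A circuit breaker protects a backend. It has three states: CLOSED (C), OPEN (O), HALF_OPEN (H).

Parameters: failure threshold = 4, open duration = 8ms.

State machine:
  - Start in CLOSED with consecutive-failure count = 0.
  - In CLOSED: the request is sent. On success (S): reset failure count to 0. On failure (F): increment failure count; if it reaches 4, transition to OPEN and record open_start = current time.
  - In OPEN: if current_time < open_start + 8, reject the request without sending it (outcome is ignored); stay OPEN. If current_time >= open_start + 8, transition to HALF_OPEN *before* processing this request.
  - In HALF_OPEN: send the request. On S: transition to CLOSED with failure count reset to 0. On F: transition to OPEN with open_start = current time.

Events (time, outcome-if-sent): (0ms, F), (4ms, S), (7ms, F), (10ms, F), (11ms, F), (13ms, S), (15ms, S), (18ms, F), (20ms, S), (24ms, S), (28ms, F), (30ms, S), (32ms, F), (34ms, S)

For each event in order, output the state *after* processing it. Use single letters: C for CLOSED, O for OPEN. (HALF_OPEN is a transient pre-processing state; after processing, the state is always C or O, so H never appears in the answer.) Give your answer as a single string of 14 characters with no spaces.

Answer: CCCCCCCCCCCCCC

Derivation:
State after each event:
  event#1 t=0ms outcome=F: state=CLOSED
  event#2 t=4ms outcome=S: state=CLOSED
  event#3 t=7ms outcome=F: state=CLOSED
  event#4 t=10ms outcome=F: state=CLOSED
  event#5 t=11ms outcome=F: state=CLOSED
  event#6 t=13ms outcome=S: state=CLOSED
  event#7 t=15ms outcome=S: state=CLOSED
  event#8 t=18ms outcome=F: state=CLOSED
  event#9 t=20ms outcome=S: state=CLOSED
  event#10 t=24ms outcome=S: state=CLOSED
  event#11 t=28ms outcome=F: state=CLOSED
  event#12 t=30ms outcome=S: state=CLOSED
  event#13 t=32ms outcome=F: state=CLOSED
  event#14 t=34ms outcome=S: state=CLOSED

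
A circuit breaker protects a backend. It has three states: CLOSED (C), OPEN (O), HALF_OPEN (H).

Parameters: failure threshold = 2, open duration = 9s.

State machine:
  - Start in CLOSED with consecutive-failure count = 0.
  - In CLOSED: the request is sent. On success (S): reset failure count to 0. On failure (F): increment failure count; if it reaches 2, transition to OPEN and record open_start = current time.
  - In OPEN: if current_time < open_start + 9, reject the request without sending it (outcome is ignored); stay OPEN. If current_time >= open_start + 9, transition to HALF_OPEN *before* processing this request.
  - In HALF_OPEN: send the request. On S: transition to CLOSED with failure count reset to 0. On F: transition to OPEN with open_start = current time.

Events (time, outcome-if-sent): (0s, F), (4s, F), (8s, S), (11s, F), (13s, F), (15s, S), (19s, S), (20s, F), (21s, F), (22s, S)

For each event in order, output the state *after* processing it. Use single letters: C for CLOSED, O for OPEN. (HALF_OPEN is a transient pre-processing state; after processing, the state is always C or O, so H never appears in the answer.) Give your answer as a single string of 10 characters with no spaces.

State after each event:
  event#1 t=0s outcome=F: state=CLOSED
  event#2 t=4s outcome=F: state=OPEN
  event#3 t=8s outcome=S: state=OPEN
  event#4 t=11s outcome=F: state=OPEN
  event#5 t=13s outcome=F: state=OPEN
  event#6 t=15s outcome=S: state=OPEN
  event#7 t=19s outcome=S: state=OPEN
  event#8 t=20s outcome=F: state=OPEN
  event#9 t=21s outcome=F: state=OPEN
  event#10 t=22s outcome=S: state=CLOSED

Answer: COOOOOOOOC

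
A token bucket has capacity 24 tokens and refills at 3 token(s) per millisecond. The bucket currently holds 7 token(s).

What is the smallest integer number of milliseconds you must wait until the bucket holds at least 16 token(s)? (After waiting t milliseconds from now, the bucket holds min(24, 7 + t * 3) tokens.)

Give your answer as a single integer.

Need 7 + t * 3 >= 16, so t >= 9/3.
Smallest integer t = ceil(9/3) = 3.

Answer: 3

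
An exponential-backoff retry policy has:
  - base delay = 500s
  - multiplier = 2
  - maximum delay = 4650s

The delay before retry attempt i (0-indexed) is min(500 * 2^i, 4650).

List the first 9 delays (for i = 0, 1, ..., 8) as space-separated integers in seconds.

Computing each delay:
  i=0: min(500*2^0, 4650) = 500
  i=1: min(500*2^1, 4650) = 1000
  i=2: min(500*2^2, 4650) = 2000
  i=3: min(500*2^3, 4650) = 4000
  i=4: min(500*2^4, 4650) = 4650
  i=5: min(500*2^5, 4650) = 4650
  i=6: min(500*2^6, 4650) = 4650
  i=7: min(500*2^7, 4650) = 4650
  i=8: min(500*2^8, 4650) = 4650

Answer: 500 1000 2000 4000 4650 4650 4650 4650 4650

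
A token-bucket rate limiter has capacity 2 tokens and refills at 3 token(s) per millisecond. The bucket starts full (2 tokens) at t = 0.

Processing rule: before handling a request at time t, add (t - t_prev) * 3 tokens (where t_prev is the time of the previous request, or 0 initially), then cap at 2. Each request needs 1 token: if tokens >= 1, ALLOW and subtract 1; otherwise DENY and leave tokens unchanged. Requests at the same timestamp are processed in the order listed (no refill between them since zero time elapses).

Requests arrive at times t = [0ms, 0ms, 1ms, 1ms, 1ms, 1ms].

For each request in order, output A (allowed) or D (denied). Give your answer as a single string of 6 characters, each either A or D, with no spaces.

Answer: AAAADD

Derivation:
Simulating step by step:
  req#1 t=0ms: ALLOW
  req#2 t=0ms: ALLOW
  req#3 t=1ms: ALLOW
  req#4 t=1ms: ALLOW
  req#5 t=1ms: DENY
  req#6 t=1ms: DENY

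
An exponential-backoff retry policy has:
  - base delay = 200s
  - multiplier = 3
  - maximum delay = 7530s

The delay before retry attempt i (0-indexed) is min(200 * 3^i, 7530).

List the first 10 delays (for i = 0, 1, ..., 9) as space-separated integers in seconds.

Computing each delay:
  i=0: min(200*3^0, 7530) = 200
  i=1: min(200*3^1, 7530) = 600
  i=2: min(200*3^2, 7530) = 1800
  i=3: min(200*3^3, 7530) = 5400
  i=4: min(200*3^4, 7530) = 7530
  i=5: min(200*3^5, 7530) = 7530
  i=6: min(200*3^6, 7530) = 7530
  i=7: min(200*3^7, 7530) = 7530
  i=8: min(200*3^8, 7530) = 7530
  i=9: min(200*3^9, 7530) = 7530

Answer: 200 600 1800 5400 7530 7530 7530 7530 7530 7530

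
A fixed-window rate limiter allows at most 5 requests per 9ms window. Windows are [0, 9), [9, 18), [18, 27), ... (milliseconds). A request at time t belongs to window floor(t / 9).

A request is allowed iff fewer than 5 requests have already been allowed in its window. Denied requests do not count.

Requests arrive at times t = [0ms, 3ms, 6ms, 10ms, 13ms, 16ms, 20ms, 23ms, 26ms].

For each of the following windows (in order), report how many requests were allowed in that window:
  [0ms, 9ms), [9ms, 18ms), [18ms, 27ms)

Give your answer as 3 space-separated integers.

Answer: 3 3 3

Derivation:
Processing requests:
  req#1 t=0ms (window 0): ALLOW
  req#2 t=3ms (window 0): ALLOW
  req#3 t=6ms (window 0): ALLOW
  req#4 t=10ms (window 1): ALLOW
  req#5 t=13ms (window 1): ALLOW
  req#6 t=16ms (window 1): ALLOW
  req#7 t=20ms (window 2): ALLOW
  req#8 t=23ms (window 2): ALLOW
  req#9 t=26ms (window 2): ALLOW

Allowed counts by window: 3 3 3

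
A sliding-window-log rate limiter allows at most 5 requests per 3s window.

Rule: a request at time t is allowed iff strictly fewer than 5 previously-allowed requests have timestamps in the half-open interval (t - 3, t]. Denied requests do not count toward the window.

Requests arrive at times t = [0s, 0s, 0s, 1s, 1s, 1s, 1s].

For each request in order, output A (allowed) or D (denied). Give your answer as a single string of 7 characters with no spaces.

Answer: AAAAADD

Derivation:
Tracking allowed requests in the window:
  req#1 t=0s: ALLOW
  req#2 t=0s: ALLOW
  req#3 t=0s: ALLOW
  req#4 t=1s: ALLOW
  req#5 t=1s: ALLOW
  req#6 t=1s: DENY
  req#7 t=1s: DENY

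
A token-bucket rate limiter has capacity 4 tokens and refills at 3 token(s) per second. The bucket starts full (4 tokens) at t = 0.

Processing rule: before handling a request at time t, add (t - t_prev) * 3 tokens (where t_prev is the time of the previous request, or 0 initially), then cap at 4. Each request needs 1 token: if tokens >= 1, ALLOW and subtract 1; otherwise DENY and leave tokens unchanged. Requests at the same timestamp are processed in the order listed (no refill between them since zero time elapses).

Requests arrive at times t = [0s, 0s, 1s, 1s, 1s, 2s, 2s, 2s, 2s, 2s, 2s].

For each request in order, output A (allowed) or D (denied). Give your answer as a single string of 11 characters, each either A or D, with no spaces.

Answer: AAAAAAAAADD

Derivation:
Simulating step by step:
  req#1 t=0s: ALLOW
  req#2 t=0s: ALLOW
  req#3 t=1s: ALLOW
  req#4 t=1s: ALLOW
  req#5 t=1s: ALLOW
  req#6 t=2s: ALLOW
  req#7 t=2s: ALLOW
  req#8 t=2s: ALLOW
  req#9 t=2s: ALLOW
  req#10 t=2s: DENY
  req#11 t=2s: DENY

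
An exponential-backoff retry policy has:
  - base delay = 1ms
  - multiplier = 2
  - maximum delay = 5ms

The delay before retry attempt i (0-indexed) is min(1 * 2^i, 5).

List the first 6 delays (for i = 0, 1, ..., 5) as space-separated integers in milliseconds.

Computing each delay:
  i=0: min(1*2^0, 5) = 1
  i=1: min(1*2^1, 5) = 2
  i=2: min(1*2^2, 5) = 4
  i=3: min(1*2^3, 5) = 5
  i=4: min(1*2^4, 5) = 5
  i=5: min(1*2^5, 5) = 5

Answer: 1 2 4 5 5 5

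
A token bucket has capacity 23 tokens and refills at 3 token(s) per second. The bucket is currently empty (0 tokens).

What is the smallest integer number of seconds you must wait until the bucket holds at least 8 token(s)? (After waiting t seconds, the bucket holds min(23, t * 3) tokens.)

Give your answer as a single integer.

Answer: 3

Derivation:
Need t * 3 >= 8, so t >= 8/3.
Smallest integer t = ceil(8/3) = 3.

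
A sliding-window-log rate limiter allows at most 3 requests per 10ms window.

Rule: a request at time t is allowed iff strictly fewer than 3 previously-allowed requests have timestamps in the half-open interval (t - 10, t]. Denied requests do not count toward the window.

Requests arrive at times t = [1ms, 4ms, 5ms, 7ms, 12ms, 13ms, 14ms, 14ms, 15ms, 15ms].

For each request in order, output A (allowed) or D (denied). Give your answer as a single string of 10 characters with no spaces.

Tracking allowed requests in the window:
  req#1 t=1ms: ALLOW
  req#2 t=4ms: ALLOW
  req#3 t=5ms: ALLOW
  req#4 t=7ms: DENY
  req#5 t=12ms: ALLOW
  req#6 t=13ms: DENY
  req#7 t=14ms: ALLOW
  req#8 t=14ms: DENY
  req#9 t=15ms: ALLOW
  req#10 t=15ms: DENY

Answer: AAADADADAD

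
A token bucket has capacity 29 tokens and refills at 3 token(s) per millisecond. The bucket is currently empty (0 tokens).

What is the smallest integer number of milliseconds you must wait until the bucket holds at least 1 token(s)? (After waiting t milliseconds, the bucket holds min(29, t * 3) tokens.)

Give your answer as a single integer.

Need t * 3 >= 1, so t >= 1/3.
Smallest integer t = ceil(1/3) = 1.

Answer: 1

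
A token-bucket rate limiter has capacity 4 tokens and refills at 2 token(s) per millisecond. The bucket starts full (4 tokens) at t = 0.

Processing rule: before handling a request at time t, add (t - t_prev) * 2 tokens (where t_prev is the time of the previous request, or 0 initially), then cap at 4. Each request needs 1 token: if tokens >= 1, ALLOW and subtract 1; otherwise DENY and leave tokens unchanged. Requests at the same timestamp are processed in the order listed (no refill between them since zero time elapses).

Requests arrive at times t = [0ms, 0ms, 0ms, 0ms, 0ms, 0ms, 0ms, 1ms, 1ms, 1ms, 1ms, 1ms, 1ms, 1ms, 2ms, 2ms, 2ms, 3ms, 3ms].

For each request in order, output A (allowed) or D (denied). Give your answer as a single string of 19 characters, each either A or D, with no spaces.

Simulating step by step:
  req#1 t=0ms: ALLOW
  req#2 t=0ms: ALLOW
  req#3 t=0ms: ALLOW
  req#4 t=0ms: ALLOW
  req#5 t=0ms: DENY
  req#6 t=0ms: DENY
  req#7 t=0ms: DENY
  req#8 t=1ms: ALLOW
  req#9 t=1ms: ALLOW
  req#10 t=1ms: DENY
  req#11 t=1ms: DENY
  req#12 t=1ms: DENY
  req#13 t=1ms: DENY
  req#14 t=1ms: DENY
  req#15 t=2ms: ALLOW
  req#16 t=2ms: ALLOW
  req#17 t=2ms: DENY
  req#18 t=3ms: ALLOW
  req#19 t=3ms: ALLOW

Answer: AAAADDDAADDDDDAADAA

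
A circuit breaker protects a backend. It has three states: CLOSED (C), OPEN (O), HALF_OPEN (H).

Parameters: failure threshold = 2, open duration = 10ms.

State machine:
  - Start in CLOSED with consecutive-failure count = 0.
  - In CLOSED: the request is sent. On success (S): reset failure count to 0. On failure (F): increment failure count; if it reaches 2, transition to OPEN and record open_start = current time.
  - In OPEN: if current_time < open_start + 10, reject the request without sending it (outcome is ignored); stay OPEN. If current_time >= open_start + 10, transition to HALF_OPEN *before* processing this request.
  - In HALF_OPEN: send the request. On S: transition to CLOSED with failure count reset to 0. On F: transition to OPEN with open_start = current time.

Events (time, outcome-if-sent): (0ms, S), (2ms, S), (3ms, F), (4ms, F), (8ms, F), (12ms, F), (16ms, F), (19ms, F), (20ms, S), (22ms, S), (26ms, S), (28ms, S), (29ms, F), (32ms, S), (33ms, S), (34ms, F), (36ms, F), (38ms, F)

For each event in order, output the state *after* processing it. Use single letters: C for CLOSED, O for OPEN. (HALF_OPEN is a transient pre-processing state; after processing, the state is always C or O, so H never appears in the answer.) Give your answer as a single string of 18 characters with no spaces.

Answer: CCCOOOOOOOCCCCCCOO

Derivation:
State after each event:
  event#1 t=0ms outcome=S: state=CLOSED
  event#2 t=2ms outcome=S: state=CLOSED
  event#3 t=3ms outcome=F: state=CLOSED
  event#4 t=4ms outcome=F: state=OPEN
  event#5 t=8ms outcome=F: state=OPEN
  event#6 t=12ms outcome=F: state=OPEN
  event#7 t=16ms outcome=F: state=OPEN
  event#8 t=19ms outcome=F: state=OPEN
  event#9 t=20ms outcome=S: state=OPEN
  event#10 t=22ms outcome=S: state=OPEN
  event#11 t=26ms outcome=S: state=CLOSED
  event#12 t=28ms outcome=S: state=CLOSED
  event#13 t=29ms outcome=F: state=CLOSED
  event#14 t=32ms outcome=S: state=CLOSED
  event#15 t=33ms outcome=S: state=CLOSED
  event#16 t=34ms outcome=F: state=CLOSED
  event#17 t=36ms outcome=F: state=OPEN
  event#18 t=38ms outcome=F: state=OPEN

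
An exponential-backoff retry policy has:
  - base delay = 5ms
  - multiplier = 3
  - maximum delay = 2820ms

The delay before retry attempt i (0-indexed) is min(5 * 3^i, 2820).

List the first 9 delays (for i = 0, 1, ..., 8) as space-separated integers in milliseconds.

Computing each delay:
  i=0: min(5*3^0, 2820) = 5
  i=1: min(5*3^1, 2820) = 15
  i=2: min(5*3^2, 2820) = 45
  i=3: min(5*3^3, 2820) = 135
  i=4: min(5*3^4, 2820) = 405
  i=5: min(5*3^5, 2820) = 1215
  i=6: min(5*3^6, 2820) = 2820
  i=7: min(5*3^7, 2820) = 2820
  i=8: min(5*3^8, 2820) = 2820

Answer: 5 15 45 135 405 1215 2820 2820 2820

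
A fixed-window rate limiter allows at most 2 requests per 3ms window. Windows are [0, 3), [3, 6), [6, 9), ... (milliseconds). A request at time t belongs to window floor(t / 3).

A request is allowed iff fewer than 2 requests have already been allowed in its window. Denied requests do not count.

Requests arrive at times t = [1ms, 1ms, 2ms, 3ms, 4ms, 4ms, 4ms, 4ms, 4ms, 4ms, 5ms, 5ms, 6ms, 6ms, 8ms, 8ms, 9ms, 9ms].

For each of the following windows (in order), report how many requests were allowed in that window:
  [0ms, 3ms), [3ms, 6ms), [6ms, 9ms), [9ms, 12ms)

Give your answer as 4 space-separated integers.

Answer: 2 2 2 2

Derivation:
Processing requests:
  req#1 t=1ms (window 0): ALLOW
  req#2 t=1ms (window 0): ALLOW
  req#3 t=2ms (window 0): DENY
  req#4 t=3ms (window 1): ALLOW
  req#5 t=4ms (window 1): ALLOW
  req#6 t=4ms (window 1): DENY
  req#7 t=4ms (window 1): DENY
  req#8 t=4ms (window 1): DENY
  req#9 t=4ms (window 1): DENY
  req#10 t=4ms (window 1): DENY
  req#11 t=5ms (window 1): DENY
  req#12 t=5ms (window 1): DENY
  req#13 t=6ms (window 2): ALLOW
  req#14 t=6ms (window 2): ALLOW
  req#15 t=8ms (window 2): DENY
  req#16 t=8ms (window 2): DENY
  req#17 t=9ms (window 3): ALLOW
  req#18 t=9ms (window 3): ALLOW

Allowed counts by window: 2 2 2 2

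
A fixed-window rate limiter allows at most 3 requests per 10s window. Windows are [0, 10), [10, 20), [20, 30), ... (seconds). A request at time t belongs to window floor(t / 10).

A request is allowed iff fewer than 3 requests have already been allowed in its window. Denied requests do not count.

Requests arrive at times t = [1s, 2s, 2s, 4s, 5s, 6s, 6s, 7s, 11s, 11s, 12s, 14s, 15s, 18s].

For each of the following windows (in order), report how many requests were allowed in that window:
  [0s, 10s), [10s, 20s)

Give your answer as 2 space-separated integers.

Answer: 3 3

Derivation:
Processing requests:
  req#1 t=1s (window 0): ALLOW
  req#2 t=2s (window 0): ALLOW
  req#3 t=2s (window 0): ALLOW
  req#4 t=4s (window 0): DENY
  req#5 t=5s (window 0): DENY
  req#6 t=6s (window 0): DENY
  req#7 t=6s (window 0): DENY
  req#8 t=7s (window 0): DENY
  req#9 t=11s (window 1): ALLOW
  req#10 t=11s (window 1): ALLOW
  req#11 t=12s (window 1): ALLOW
  req#12 t=14s (window 1): DENY
  req#13 t=15s (window 1): DENY
  req#14 t=18s (window 1): DENY

Allowed counts by window: 3 3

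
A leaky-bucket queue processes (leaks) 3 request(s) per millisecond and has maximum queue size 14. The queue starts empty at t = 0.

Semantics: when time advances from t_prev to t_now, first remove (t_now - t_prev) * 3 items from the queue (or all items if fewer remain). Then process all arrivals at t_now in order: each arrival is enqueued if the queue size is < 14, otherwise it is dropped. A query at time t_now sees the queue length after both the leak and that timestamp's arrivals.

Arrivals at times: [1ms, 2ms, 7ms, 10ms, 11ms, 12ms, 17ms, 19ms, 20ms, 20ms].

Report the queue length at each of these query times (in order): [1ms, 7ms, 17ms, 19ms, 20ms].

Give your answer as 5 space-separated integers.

Answer: 1 1 1 1 2

Derivation:
Queue lengths at query times:
  query t=1ms: backlog = 1
  query t=7ms: backlog = 1
  query t=17ms: backlog = 1
  query t=19ms: backlog = 1
  query t=20ms: backlog = 2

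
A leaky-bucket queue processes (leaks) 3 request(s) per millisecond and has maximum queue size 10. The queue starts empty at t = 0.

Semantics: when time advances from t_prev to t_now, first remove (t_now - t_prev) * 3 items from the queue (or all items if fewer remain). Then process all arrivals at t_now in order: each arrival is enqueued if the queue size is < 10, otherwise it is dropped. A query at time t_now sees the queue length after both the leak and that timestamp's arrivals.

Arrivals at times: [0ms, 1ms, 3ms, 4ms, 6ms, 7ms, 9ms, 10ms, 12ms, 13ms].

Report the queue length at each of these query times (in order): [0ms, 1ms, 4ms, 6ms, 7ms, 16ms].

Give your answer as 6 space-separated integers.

Answer: 1 1 1 1 1 0

Derivation:
Queue lengths at query times:
  query t=0ms: backlog = 1
  query t=1ms: backlog = 1
  query t=4ms: backlog = 1
  query t=6ms: backlog = 1
  query t=7ms: backlog = 1
  query t=16ms: backlog = 0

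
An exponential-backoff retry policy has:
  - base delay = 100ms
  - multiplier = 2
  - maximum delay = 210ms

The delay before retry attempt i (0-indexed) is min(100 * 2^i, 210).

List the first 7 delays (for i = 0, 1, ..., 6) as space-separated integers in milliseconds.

Answer: 100 200 210 210 210 210 210

Derivation:
Computing each delay:
  i=0: min(100*2^0, 210) = 100
  i=1: min(100*2^1, 210) = 200
  i=2: min(100*2^2, 210) = 210
  i=3: min(100*2^3, 210) = 210
  i=4: min(100*2^4, 210) = 210
  i=5: min(100*2^5, 210) = 210
  i=6: min(100*2^6, 210) = 210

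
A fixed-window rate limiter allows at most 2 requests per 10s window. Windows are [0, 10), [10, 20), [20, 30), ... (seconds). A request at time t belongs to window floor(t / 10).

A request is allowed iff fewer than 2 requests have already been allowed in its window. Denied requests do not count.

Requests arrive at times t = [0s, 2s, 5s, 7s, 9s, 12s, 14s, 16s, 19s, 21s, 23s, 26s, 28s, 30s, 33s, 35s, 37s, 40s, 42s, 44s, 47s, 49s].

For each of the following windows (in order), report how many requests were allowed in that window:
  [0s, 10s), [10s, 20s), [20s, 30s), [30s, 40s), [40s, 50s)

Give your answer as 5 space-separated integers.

Processing requests:
  req#1 t=0s (window 0): ALLOW
  req#2 t=2s (window 0): ALLOW
  req#3 t=5s (window 0): DENY
  req#4 t=7s (window 0): DENY
  req#5 t=9s (window 0): DENY
  req#6 t=12s (window 1): ALLOW
  req#7 t=14s (window 1): ALLOW
  req#8 t=16s (window 1): DENY
  req#9 t=19s (window 1): DENY
  req#10 t=21s (window 2): ALLOW
  req#11 t=23s (window 2): ALLOW
  req#12 t=26s (window 2): DENY
  req#13 t=28s (window 2): DENY
  req#14 t=30s (window 3): ALLOW
  req#15 t=33s (window 3): ALLOW
  req#16 t=35s (window 3): DENY
  req#17 t=37s (window 3): DENY
  req#18 t=40s (window 4): ALLOW
  req#19 t=42s (window 4): ALLOW
  req#20 t=44s (window 4): DENY
  req#21 t=47s (window 4): DENY
  req#22 t=49s (window 4): DENY

Allowed counts by window: 2 2 2 2 2

Answer: 2 2 2 2 2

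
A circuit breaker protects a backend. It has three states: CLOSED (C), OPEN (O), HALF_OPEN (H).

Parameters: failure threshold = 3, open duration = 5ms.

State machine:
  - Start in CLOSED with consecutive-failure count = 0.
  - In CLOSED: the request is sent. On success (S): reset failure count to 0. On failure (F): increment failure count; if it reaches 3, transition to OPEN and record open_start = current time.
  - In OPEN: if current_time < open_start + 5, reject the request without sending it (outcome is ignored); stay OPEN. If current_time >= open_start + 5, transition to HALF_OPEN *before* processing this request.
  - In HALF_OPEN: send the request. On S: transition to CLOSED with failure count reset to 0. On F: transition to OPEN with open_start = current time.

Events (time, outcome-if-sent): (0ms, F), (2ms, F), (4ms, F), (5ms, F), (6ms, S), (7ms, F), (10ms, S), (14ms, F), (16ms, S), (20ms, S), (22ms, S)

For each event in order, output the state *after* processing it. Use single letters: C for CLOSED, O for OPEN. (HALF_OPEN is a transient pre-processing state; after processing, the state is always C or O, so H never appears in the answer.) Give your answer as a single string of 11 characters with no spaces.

Answer: CCOOOOCCCCC

Derivation:
State after each event:
  event#1 t=0ms outcome=F: state=CLOSED
  event#2 t=2ms outcome=F: state=CLOSED
  event#3 t=4ms outcome=F: state=OPEN
  event#4 t=5ms outcome=F: state=OPEN
  event#5 t=6ms outcome=S: state=OPEN
  event#6 t=7ms outcome=F: state=OPEN
  event#7 t=10ms outcome=S: state=CLOSED
  event#8 t=14ms outcome=F: state=CLOSED
  event#9 t=16ms outcome=S: state=CLOSED
  event#10 t=20ms outcome=S: state=CLOSED
  event#11 t=22ms outcome=S: state=CLOSED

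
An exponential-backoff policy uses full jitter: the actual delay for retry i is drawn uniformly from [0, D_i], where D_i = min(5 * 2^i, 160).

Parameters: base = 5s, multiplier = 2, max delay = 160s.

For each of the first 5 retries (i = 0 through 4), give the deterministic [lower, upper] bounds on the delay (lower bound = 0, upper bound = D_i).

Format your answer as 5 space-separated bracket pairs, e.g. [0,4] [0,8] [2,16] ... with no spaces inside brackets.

Computing bounds per retry:
  i=0: D_i=min(5*2^0,160)=5, bounds=[0,5]
  i=1: D_i=min(5*2^1,160)=10, bounds=[0,10]
  i=2: D_i=min(5*2^2,160)=20, bounds=[0,20]
  i=3: D_i=min(5*2^3,160)=40, bounds=[0,40]
  i=4: D_i=min(5*2^4,160)=80, bounds=[0,80]

Answer: [0,5] [0,10] [0,20] [0,40] [0,80]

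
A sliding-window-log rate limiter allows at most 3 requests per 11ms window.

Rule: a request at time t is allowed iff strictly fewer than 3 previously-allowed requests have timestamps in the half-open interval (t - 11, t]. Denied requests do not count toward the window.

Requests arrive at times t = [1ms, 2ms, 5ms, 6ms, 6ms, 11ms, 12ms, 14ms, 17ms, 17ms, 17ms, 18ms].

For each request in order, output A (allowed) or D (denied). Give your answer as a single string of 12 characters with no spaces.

Tracking allowed requests in the window:
  req#1 t=1ms: ALLOW
  req#2 t=2ms: ALLOW
  req#3 t=5ms: ALLOW
  req#4 t=6ms: DENY
  req#5 t=6ms: DENY
  req#6 t=11ms: DENY
  req#7 t=12ms: ALLOW
  req#8 t=14ms: ALLOW
  req#9 t=17ms: ALLOW
  req#10 t=17ms: DENY
  req#11 t=17ms: DENY
  req#12 t=18ms: DENY

Answer: AAADDDAAADDD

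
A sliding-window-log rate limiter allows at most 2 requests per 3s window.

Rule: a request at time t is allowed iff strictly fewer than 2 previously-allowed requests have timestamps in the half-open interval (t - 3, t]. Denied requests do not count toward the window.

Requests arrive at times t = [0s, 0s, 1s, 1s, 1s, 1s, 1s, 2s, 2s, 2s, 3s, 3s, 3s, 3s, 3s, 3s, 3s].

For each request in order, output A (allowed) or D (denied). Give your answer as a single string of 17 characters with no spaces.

Tracking allowed requests in the window:
  req#1 t=0s: ALLOW
  req#2 t=0s: ALLOW
  req#3 t=1s: DENY
  req#4 t=1s: DENY
  req#5 t=1s: DENY
  req#6 t=1s: DENY
  req#7 t=1s: DENY
  req#8 t=2s: DENY
  req#9 t=2s: DENY
  req#10 t=2s: DENY
  req#11 t=3s: ALLOW
  req#12 t=3s: ALLOW
  req#13 t=3s: DENY
  req#14 t=3s: DENY
  req#15 t=3s: DENY
  req#16 t=3s: DENY
  req#17 t=3s: DENY

Answer: AADDDDDDDDAADDDDD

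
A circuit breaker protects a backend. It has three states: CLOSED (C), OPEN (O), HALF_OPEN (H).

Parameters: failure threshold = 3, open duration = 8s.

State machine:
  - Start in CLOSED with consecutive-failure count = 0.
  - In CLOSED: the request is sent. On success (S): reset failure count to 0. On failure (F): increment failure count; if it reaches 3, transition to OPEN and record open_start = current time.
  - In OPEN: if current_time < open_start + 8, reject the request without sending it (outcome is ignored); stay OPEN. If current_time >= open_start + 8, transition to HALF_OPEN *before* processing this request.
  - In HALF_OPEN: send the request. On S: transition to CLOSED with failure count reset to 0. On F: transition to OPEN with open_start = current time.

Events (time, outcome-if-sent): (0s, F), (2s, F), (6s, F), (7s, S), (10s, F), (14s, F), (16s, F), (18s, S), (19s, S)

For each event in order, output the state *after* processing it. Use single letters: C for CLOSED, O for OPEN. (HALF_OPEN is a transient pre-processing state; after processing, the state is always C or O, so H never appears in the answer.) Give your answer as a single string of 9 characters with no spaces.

State after each event:
  event#1 t=0s outcome=F: state=CLOSED
  event#2 t=2s outcome=F: state=CLOSED
  event#3 t=6s outcome=F: state=OPEN
  event#4 t=7s outcome=S: state=OPEN
  event#5 t=10s outcome=F: state=OPEN
  event#6 t=14s outcome=F: state=OPEN
  event#7 t=16s outcome=F: state=OPEN
  event#8 t=18s outcome=S: state=OPEN
  event#9 t=19s outcome=S: state=OPEN

Answer: CCOOOOOOO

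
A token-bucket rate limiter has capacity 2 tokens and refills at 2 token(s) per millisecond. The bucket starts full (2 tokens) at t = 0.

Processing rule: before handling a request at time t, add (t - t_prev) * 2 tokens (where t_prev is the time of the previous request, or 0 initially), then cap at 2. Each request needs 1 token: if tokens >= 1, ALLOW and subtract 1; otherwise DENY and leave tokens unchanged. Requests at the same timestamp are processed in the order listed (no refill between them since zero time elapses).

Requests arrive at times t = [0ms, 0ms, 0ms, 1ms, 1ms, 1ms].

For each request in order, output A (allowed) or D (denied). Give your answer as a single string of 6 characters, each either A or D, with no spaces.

Simulating step by step:
  req#1 t=0ms: ALLOW
  req#2 t=0ms: ALLOW
  req#3 t=0ms: DENY
  req#4 t=1ms: ALLOW
  req#5 t=1ms: ALLOW
  req#6 t=1ms: DENY

Answer: AADAAD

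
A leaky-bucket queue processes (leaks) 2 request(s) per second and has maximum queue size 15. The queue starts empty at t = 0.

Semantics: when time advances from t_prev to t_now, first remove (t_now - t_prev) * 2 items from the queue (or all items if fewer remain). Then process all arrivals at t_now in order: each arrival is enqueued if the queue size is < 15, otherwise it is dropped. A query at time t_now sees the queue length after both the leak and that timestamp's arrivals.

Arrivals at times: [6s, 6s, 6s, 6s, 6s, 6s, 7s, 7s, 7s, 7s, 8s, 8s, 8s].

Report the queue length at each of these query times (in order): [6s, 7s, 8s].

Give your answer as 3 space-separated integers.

Queue lengths at query times:
  query t=6s: backlog = 6
  query t=7s: backlog = 8
  query t=8s: backlog = 9

Answer: 6 8 9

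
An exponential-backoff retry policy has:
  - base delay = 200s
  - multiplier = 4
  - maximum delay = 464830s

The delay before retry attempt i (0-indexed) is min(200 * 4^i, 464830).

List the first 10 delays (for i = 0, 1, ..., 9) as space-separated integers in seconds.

Computing each delay:
  i=0: min(200*4^0, 464830) = 200
  i=1: min(200*4^1, 464830) = 800
  i=2: min(200*4^2, 464830) = 3200
  i=3: min(200*4^3, 464830) = 12800
  i=4: min(200*4^4, 464830) = 51200
  i=5: min(200*4^5, 464830) = 204800
  i=6: min(200*4^6, 464830) = 464830
  i=7: min(200*4^7, 464830) = 464830
  i=8: min(200*4^8, 464830) = 464830
  i=9: min(200*4^9, 464830) = 464830

Answer: 200 800 3200 12800 51200 204800 464830 464830 464830 464830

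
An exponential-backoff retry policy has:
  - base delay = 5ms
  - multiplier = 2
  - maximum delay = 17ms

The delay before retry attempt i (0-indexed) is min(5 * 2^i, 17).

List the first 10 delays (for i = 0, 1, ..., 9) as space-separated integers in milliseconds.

Computing each delay:
  i=0: min(5*2^0, 17) = 5
  i=1: min(5*2^1, 17) = 10
  i=2: min(5*2^2, 17) = 17
  i=3: min(5*2^3, 17) = 17
  i=4: min(5*2^4, 17) = 17
  i=5: min(5*2^5, 17) = 17
  i=6: min(5*2^6, 17) = 17
  i=7: min(5*2^7, 17) = 17
  i=8: min(5*2^8, 17) = 17
  i=9: min(5*2^9, 17) = 17

Answer: 5 10 17 17 17 17 17 17 17 17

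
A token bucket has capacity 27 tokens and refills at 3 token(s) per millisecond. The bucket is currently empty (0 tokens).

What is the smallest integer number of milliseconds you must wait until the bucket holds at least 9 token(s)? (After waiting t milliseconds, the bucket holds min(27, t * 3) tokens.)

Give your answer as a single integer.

Need t * 3 >= 9, so t >= 9/3.
Smallest integer t = ceil(9/3) = 3.

Answer: 3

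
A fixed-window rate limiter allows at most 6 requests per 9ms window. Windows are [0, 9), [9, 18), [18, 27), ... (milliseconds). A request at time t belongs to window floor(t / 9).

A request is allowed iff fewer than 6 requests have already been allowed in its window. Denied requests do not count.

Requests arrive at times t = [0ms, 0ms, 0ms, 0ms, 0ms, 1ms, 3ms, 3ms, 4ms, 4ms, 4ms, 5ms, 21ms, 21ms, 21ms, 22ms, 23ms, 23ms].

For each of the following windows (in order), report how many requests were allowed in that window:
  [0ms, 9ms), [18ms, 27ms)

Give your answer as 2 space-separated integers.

Processing requests:
  req#1 t=0ms (window 0): ALLOW
  req#2 t=0ms (window 0): ALLOW
  req#3 t=0ms (window 0): ALLOW
  req#4 t=0ms (window 0): ALLOW
  req#5 t=0ms (window 0): ALLOW
  req#6 t=1ms (window 0): ALLOW
  req#7 t=3ms (window 0): DENY
  req#8 t=3ms (window 0): DENY
  req#9 t=4ms (window 0): DENY
  req#10 t=4ms (window 0): DENY
  req#11 t=4ms (window 0): DENY
  req#12 t=5ms (window 0): DENY
  req#13 t=21ms (window 2): ALLOW
  req#14 t=21ms (window 2): ALLOW
  req#15 t=21ms (window 2): ALLOW
  req#16 t=22ms (window 2): ALLOW
  req#17 t=23ms (window 2): ALLOW
  req#18 t=23ms (window 2): ALLOW

Allowed counts by window: 6 6

Answer: 6 6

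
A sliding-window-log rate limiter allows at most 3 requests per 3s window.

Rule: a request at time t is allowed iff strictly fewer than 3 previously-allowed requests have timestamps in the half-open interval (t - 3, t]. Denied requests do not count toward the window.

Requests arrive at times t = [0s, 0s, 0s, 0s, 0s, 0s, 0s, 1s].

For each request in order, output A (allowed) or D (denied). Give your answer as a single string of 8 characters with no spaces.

Tracking allowed requests in the window:
  req#1 t=0s: ALLOW
  req#2 t=0s: ALLOW
  req#3 t=0s: ALLOW
  req#4 t=0s: DENY
  req#5 t=0s: DENY
  req#6 t=0s: DENY
  req#7 t=0s: DENY
  req#8 t=1s: DENY

Answer: AAADDDDD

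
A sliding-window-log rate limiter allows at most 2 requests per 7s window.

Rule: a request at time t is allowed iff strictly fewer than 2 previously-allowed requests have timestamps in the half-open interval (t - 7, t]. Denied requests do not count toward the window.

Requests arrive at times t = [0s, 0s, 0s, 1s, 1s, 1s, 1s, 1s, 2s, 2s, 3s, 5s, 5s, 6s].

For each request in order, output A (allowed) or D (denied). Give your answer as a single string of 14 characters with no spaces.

Tracking allowed requests in the window:
  req#1 t=0s: ALLOW
  req#2 t=0s: ALLOW
  req#3 t=0s: DENY
  req#4 t=1s: DENY
  req#5 t=1s: DENY
  req#6 t=1s: DENY
  req#7 t=1s: DENY
  req#8 t=1s: DENY
  req#9 t=2s: DENY
  req#10 t=2s: DENY
  req#11 t=3s: DENY
  req#12 t=5s: DENY
  req#13 t=5s: DENY
  req#14 t=6s: DENY

Answer: AADDDDDDDDDDDD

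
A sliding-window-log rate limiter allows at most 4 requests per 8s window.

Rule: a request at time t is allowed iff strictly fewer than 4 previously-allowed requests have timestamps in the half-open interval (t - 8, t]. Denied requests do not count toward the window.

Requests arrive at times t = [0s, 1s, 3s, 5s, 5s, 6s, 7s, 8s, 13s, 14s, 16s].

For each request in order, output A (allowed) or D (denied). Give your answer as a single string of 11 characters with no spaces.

Tracking allowed requests in the window:
  req#1 t=0s: ALLOW
  req#2 t=1s: ALLOW
  req#3 t=3s: ALLOW
  req#4 t=5s: ALLOW
  req#5 t=5s: DENY
  req#6 t=6s: DENY
  req#7 t=7s: DENY
  req#8 t=8s: ALLOW
  req#9 t=13s: ALLOW
  req#10 t=14s: ALLOW
  req#11 t=16s: ALLOW

Answer: AAAADDDAAAA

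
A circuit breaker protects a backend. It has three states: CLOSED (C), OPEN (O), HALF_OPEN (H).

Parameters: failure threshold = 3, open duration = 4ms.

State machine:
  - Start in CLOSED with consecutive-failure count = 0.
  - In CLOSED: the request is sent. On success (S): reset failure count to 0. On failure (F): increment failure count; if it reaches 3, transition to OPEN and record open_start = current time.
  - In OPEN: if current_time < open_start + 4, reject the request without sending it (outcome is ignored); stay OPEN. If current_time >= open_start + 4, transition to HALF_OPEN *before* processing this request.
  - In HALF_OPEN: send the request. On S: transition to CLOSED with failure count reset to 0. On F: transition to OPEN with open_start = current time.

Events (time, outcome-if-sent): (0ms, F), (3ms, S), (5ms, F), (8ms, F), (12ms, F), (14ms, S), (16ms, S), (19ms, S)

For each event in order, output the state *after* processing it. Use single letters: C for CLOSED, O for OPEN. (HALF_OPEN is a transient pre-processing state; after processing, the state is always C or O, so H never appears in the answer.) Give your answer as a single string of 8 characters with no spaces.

State after each event:
  event#1 t=0ms outcome=F: state=CLOSED
  event#2 t=3ms outcome=S: state=CLOSED
  event#3 t=5ms outcome=F: state=CLOSED
  event#4 t=8ms outcome=F: state=CLOSED
  event#5 t=12ms outcome=F: state=OPEN
  event#6 t=14ms outcome=S: state=OPEN
  event#7 t=16ms outcome=S: state=CLOSED
  event#8 t=19ms outcome=S: state=CLOSED

Answer: CCCCOOCC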